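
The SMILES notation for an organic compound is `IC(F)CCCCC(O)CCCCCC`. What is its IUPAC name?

Counting along the main chain through the –OH group gives 12 carbons: the parent is dodecane.
The highest-priority functional group is an alcohol (–OH), so the name ends in -ol.
Choose the numbering such that numbering from this end puts the hydroxyl group at C-6 rather than C-7.
With this numbering: the hydroxyl at C-6; a fluoro group at C-1; an iodo group at C-1.
Prefixes are listed alphabetically: fluoro, iodo.
Assembling the pieces gives 1-fluoro-1-iodododecan-6-ol.

1-fluoro-1-iodododecan-6-ol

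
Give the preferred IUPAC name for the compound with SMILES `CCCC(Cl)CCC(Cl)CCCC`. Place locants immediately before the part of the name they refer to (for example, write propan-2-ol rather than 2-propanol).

The longest continuous carbon chain has 11 atoms, so the parent hydride is undecane.
Number the chain so that the substituent locant set {4,7} is lower than {5,8} at the first point of difference.
That gives chloro groups at C-4 and C-7.
Assembling the pieces gives 4,7-dichloroundecane.

4,7-dichloroundecane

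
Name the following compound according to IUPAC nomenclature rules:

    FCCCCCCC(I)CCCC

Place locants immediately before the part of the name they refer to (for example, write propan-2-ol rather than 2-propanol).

The longest continuous carbon chain has 11 atoms, so the parent hydride is undecane.
The numbering direction is chosen so that the substituent locant set {1,7} is lower than {5,11} at the first point of difference.
That gives a fluoro group at C-1; an iodo group at C-7.
Substituent prefixes are cited in alphabetical order (multiplying prefixes like di-/tri- are ignored for ordering).
The name is 1-fluoro-7-iodoundecane.

1-fluoro-7-iodoundecane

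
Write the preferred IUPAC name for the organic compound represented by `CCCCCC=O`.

The longest chain bearing the –CHO group is 6 carbons long (hexane).
An aldehyde (terminal –CHO) is the principal characteristic group, giving the suffix -al.
The numbering direction is chosen so that the aldehyde carbon is C-1 by definition.
Putting it together: hexanal.

hexanal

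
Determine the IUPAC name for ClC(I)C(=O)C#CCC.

Counting along the main chain through the carbonyl and the multiple bond gives 6 carbons: the parent is hexane.
The highest-priority functional group is a ketone (C=O on an internal carbon), so the name ends in -one.
A C≡C triple bond in the chain gives the infix -yne-.
Number the chain so that numbering from this end puts the carbonyl group at C-2 rather than C-5.
With this numbering: the carbonyl at C-2; the triple bond between C-3 and C-4; a chloro group at C-1; an iodo group at C-1.
The substituents are ordered alphabetically, ignoring any di-/tri- multipliers.
Putting it together: 1-chloro-1-iodohex-3-yn-2-one.

1-chloro-1-iodohex-3-yn-2-one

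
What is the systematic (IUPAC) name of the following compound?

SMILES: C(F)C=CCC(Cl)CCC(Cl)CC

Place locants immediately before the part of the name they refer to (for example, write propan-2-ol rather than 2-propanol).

5,8-dichloro-1-fluorodec-2-ene

Counting along the main chain through the multiple bond gives 10 carbons: the parent is decane.
The chain contains a C=C double bond, so the unsaturation ending is -ene.
Choose the numbering such that numbering from this end puts the double bond at C-2 rather than C-8.
With this numbering: the double bond between C-2 and C-3; chloro groups at C-5 and C-8; a fluoro group at C-1.
Prefixes are listed alphabetically: chloro, fluoro.
The name is 5,8-dichloro-1-fluorodec-2-ene.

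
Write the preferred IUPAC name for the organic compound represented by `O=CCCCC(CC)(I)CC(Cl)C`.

Counting along the main chain through the –CHO group gives 8 carbons: the parent is octane.
An aldehyde (terminal –CHO) is the principal characteristic group, giving the suffix -al.
Choose the numbering such that the aldehyde carbon is C-1 by definition.
This places a chloro group at C-7; an ethyl group at C-5; an iodo group at C-5.
Prefixes are listed alphabetically: chloro, ethyl, iodo.
Putting it together: 7-chloro-5-ethyl-5-iodooctanal.

7-chloro-5-ethyl-5-iodooctanal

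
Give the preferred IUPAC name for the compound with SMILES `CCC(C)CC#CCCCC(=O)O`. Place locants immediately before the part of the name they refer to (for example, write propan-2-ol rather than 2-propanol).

Counting along the main chain through the –COOH group and the multiple bond gives 10 carbons: the parent is decane.
The principal characteristic group is a carboxylic acid (terminal –COOH), named with the suffix -oic acid.
The chain contains a C≡C triple bond, so the unsaturation ending is -yne.
The numbering direction is chosen so that the carboxylic acid carbon is C-1 by definition.
That gives the triple bond between C-5 and C-6; a methyl group at C-8.
Putting it together: 8-methyldec-5-ynoic acid.

8-methyldec-5-ynoic acid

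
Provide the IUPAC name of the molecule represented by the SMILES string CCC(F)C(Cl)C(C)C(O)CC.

5-chloro-6-fluoro-4-methyloctan-3-ol

Counting along the main chain through the –OH group gives 8 carbons: the parent is octane.
The highest-priority functional group is an alcohol (–OH), so the name ends in -ol.
The numbering direction is chosen so that numbering from this end puts the hydroxyl group at C-3 rather than C-6.
That gives the hydroxyl at C-3; a chloro group at C-5; a fluoro group at C-6; a methyl group at C-4.
Prefixes are listed alphabetically: chloro, fluoro, methyl.
Assembling the pieces gives 5-chloro-6-fluoro-4-methyloctan-3-ol.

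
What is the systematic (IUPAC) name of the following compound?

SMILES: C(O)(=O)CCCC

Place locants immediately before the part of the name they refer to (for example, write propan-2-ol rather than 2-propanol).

Counting along the main chain through the –COOH group gives 5 carbons: the parent is pentane.
The principal characteristic group is a carboxylic acid (terminal –COOH), named with the suffix -oic acid.
Choose the numbering such that the carboxylic acid carbon is C-1 by definition.
Assembling the pieces gives pentanoic acid.

pentanoic acid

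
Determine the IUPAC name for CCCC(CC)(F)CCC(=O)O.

Counting along the main chain through the –COOH group gives 7 carbons: the parent is heptane.
The principal characteristic group is a carboxylic acid (terminal –COOH), named with the suffix -oic acid.
Number the chain so that the carboxylic acid carbon is C-1 by definition.
With this numbering: an ethyl group at C-4; a fluoro group at C-4.
Prefixes are listed alphabetically: ethyl, fluoro.
Assembling the pieces gives 4-ethyl-4-fluoroheptanoic acid.

4-ethyl-4-fluoroheptanoic acid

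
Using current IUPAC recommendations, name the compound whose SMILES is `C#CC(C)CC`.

3-methylpent-1-yne

Counting along the main chain through the multiple bond gives 5 carbons: the parent is pentane.
A C≡C triple bond in the chain gives the infix -yne-.
Number the chain so that numbering from this end puts the triple bond at C-1 rather than C-4.
With this numbering: the triple bond between C-1 and C-2; a methyl group at C-3.
Putting it together: 3-methylpent-1-yne.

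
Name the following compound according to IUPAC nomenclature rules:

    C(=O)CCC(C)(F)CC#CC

The longest carbon chain that includes the –CHO group and the multiple bond has 8 carbons, so the parent hydride is octane.
The highest-priority functional group is an aldehyde (terminal –CHO), so the name ends in -al.
The chain contains a C≡C triple bond, so the unsaturation ending is -yne.
Number the chain so that the aldehyde carbon is C-1 by definition.
This places the triple bond between C-6 and C-7; a fluoro group at C-4; a methyl group at C-4.
Prefixes are listed alphabetically: fluoro, methyl.
Putting it together: 4-fluoro-4-methyloct-6-ynal.

4-fluoro-4-methyloct-6-ynal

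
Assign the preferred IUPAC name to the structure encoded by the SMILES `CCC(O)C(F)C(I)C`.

4-fluoro-5-iodohexan-3-ol

The longest chain bearing the –OH group is 6 carbons long (hexane).
The principal characteristic group is an alcohol (–OH), named with the suffix -ol.
The numbering direction is chosen so that numbering from this end puts the hydroxyl group at C-3 rather than C-4.
That gives the hydroxyl at C-3; a fluoro group at C-4; an iodo group at C-5.
Substituent prefixes are cited in alphabetical order (multiplying prefixes like di-/tri- are ignored for ordering).
The name is 4-fluoro-5-iodohexan-3-ol.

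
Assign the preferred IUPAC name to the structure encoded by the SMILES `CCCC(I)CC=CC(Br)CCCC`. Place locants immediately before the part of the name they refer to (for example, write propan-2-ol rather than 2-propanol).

The longest carbon chain that includes the multiple bond has 12 carbons, so the parent hydride is dodecane.
The chain contains a C=C double bond, so the unsaturation ending is -ene.
Choose the numbering such that the substituent locant set {4,8} is lower than {5,9} at the first point of difference.
That gives the double bond between C-6 and C-7; a bromo group at C-8; an iodo group at C-4.
Substituent prefixes are cited in alphabetical order (multiplying prefixes like di-/tri- are ignored for ordering).
Putting it together: 8-bromo-4-iodododec-6-ene.

8-bromo-4-iodododec-6-ene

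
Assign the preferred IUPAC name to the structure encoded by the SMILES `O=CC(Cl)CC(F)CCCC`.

2-chloro-4-fluorooctanal

The longest carbon chain that includes the –CHO group has 8 carbons, so the parent hydride is octane.
An aldehyde (terminal –CHO) is the principal characteristic group, giving the suffix -al.
Choose the numbering such that the aldehyde carbon is C-1 by definition.
With this numbering: a chloro group at C-2; a fluoro group at C-4.
Prefixes are listed alphabetically: chloro, fluoro.
The name is 2-chloro-4-fluorooctanal.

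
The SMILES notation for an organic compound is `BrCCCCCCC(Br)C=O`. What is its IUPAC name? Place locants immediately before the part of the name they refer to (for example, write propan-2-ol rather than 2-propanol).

Counting along the main chain through the –CHO group gives 8 carbons: the parent is octane.
An aldehyde (terminal –CHO) is the principal characteristic group, giving the suffix -al.
Number the chain so that the aldehyde carbon is C-1 by definition.
That gives bromo groups at C-2 and C-8.
The name is 2,8-dibromooctanal.

2,8-dibromooctanal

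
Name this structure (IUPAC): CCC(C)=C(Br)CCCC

4-bromo-3-methyloct-3-ene

The longest carbon chain that includes the multiple bond has 8 carbons, so the parent hydride is octane.
The chain contains a C=C double bond, so the unsaturation ending is -ene.
Choose the numbering such that numbering from this end puts the double bond at C-3 rather than C-5.
With this numbering: the double bond between C-3 and C-4; a bromo group at C-4; a methyl group at C-3.
The substituents are ordered alphabetically, ignoring any di-/tri- multipliers.
Putting it together: 4-bromo-3-methyloct-3-ene.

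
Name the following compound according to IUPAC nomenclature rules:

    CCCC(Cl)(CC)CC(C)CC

The parent chain contains 8 carbons (octane).
Number the chain so that the substituent locant set {3,5,5} is lower than {4,4,6} at the first point of difference.
With this numbering: a chloro group at C-5; an ethyl group at C-5; a methyl group at C-3.
Substituent prefixes are cited in alphabetical order (multiplying prefixes like di-/tri- are ignored for ordering).
The name is 5-chloro-5-ethyl-3-methyloctane.

5-chloro-5-ethyl-3-methyloctane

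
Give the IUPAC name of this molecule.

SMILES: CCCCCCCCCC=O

The longest chain bearing the –CHO group is 10 carbons long (decane).
The highest-priority functional group is an aldehyde (terminal –CHO), so the name ends in -al.
Choose the numbering such that the aldehyde carbon is C-1 by definition.
The name is decanal.

decanal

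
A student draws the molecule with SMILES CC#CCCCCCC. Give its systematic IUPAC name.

non-2-yne

Counting along the main chain through the multiple bond gives 9 carbons: the parent is nonane.
There is one C≡C triple bond, indicated by the ending -yne.
Number the chain so that numbering from this end puts the triple bond at C-2 rather than C-7.
With this numbering: the triple bond between C-2 and C-3.
Putting it together: non-2-yne.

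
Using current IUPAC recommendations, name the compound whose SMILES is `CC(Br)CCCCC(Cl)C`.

2-bromo-7-chlorooctane

The longest carbon chain is 8 atoms: the parent is octane.
Number the chain so that the locant sets are identical either way, so the alphabetically earlier bromo substituent takes the lower locant (2 rather than 7).
With this numbering: a bromo group at C-2; a chloro group at C-7.
The substituents are ordered alphabetically, ignoring any di-/tri- multipliers.
Putting it together: 2-bromo-7-chlorooctane.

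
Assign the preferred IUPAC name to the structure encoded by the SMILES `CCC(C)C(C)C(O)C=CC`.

5,6-dimethyloct-2-en-4-ol

The longest carbon chain that includes the –OH group and the multiple bond has 8 carbons, so the parent hydride is octane.
The highest-priority functional group is an alcohol (–OH), so the name ends in -ol.
A C=C double bond in the chain gives the infix -ene-.
Number the chain so that numbering from this end puts the hydroxyl group at C-4 rather than C-5.
With this numbering: the hydroxyl at C-4; the double bond between C-2 and C-3; methyl groups at C-5 and C-6.
Putting it together: 5,6-dimethyloct-2-en-4-ol.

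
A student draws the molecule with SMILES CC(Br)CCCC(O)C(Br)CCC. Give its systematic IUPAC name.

4,9-dibromodecan-5-ol

The longest chain bearing the –OH group is 10 carbons long (decane).
An alcohol (–OH) is the principal characteristic group, giving the suffix -ol.
The numbering direction is chosen so that numbering from this end puts the hydroxyl group at C-5 rather than C-6.
This places the hydroxyl at C-5; bromo groups at C-4 and C-9.
Putting it together: 4,9-dibromodecan-5-ol.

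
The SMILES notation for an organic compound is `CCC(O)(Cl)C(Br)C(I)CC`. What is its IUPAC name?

Counting along the main chain through the –OH group gives 7 carbons: the parent is heptane.
The principal characteristic group is an alcohol (–OH), named with the suffix -ol.
Number the chain so that numbering from this end puts the hydroxyl group at C-3 rather than C-5.
This places the hydroxyl at C-3; a bromo group at C-4; a chloro group at C-3; an iodo group at C-5.
Prefixes are listed alphabetically: bromo, chloro, iodo.
Putting it together: 4-bromo-3-chloro-5-iodoheptan-3-ol.

4-bromo-3-chloro-5-iodoheptan-3-ol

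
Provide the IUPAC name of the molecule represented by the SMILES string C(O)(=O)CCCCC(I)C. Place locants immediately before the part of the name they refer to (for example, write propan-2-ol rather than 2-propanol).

The longest chain bearing the –COOH group is 7 carbons long (heptane).
A carboxylic acid (terminal –COOH) is the principal characteristic group, giving the suffix -oic acid.
The numbering direction is chosen so that the carboxylic acid carbon is C-1 by definition.
With this numbering: an iodo group at C-6.
The name is 6-iodoheptanoic acid.

6-iodoheptanoic acid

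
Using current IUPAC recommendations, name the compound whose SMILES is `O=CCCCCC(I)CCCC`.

6-iododecanal

The longest chain bearing the –CHO group is 10 carbons long (decane).
The principal characteristic group is an aldehyde (terminal –CHO), named with the suffix -al.
Number the chain so that the aldehyde carbon is C-1 by definition.
This places an iodo group at C-6.
Assembling the pieces gives 6-iododecanal.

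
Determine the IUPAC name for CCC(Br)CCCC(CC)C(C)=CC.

Counting along the main chain through the multiple bond gives 10 carbons: the parent is decane.
A C=C double bond in the chain gives the infix -ene-.
Number the chain so that numbering from this end puts the double bond at C-2 rather than C-8.
With this numbering: the double bond between C-2 and C-3; a bromo group at C-8; an ethyl group at C-4; a methyl group at C-3.
Prefixes are listed alphabetically: bromo, ethyl, methyl.
Putting it together: 8-bromo-4-ethyl-3-methyldec-2-ene.

8-bromo-4-ethyl-3-methyldec-2-ene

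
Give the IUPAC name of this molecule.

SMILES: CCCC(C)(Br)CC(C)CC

5-bromo-3,5-dimethyloctane

The parent chain contains 8 carbons (octane).
Choose the numbering such that the substituent locant set {3,5,5} is lower than {4,4,6} at the first point of difference.
That gives a bromo group at C-5; methyl groups at C-3 and C-5.
Substituent prefixes are cited in alphabetical order (multiplying prefixes like di-/tri- are ignored for ordering).
Putting it together: 5-bromo-3,5-dimethyloctane.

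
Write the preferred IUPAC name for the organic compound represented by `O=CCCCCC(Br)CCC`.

6-bromononanal

The longest chain bearing the –CHO group is 9 carbons long (nonane).
The principal characteristic group is an aldehyde (terminal –CHO), named with the suffix -al.
Choose the numbering such that the aldehyde carbon is C-1 by definition.
That gives a bromo group at C-6.
Putting it together: 6-bromononanal.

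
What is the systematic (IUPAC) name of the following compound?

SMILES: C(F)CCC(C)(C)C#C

The longest carbon chain that includes the multiple bond has 6 carbons, so the parent hydride is hexane.
There is one C≡C triple bond, indicated by the ending -yne.
Choose the numbering such that numbering from this end puts the triple bond at C-1 rather than C-5.
This places the triple bond between C-1 and C-2; a fluoro group at C-6; two methyl groups at C-3.
The substituents are ordered alphabetically, ignoring any di-/tri- multipliers.
The name is 6-fluoro-3,3-dimethylhex-1-yne.

6-fluoro-3,3-dimethylhex-1-yne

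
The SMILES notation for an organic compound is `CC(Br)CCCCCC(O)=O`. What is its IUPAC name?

Counting along the main chain through the –COOH group gives 8 carbons: the parent is octane.
The principal characteristic group is a carboxylic acid (terminal –COOH), named with the suffix -oic acid.
Choose the numbering such that the carboxylic acid carbon is C-1 by definition.
That gives a bromo group at C-7.
Putting it together: 7-bromooctanoic acid.

7-bromooctanoic acid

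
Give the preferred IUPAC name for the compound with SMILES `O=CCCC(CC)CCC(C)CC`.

The longest carbon chain that includes the –CHO group has 9 carbons, so the parent hydride is nonane.
An aldehyde (terminal –CHO) is the principal characteristic group, giving the suffix -al.
The numbering direction is chosen so that the aldehyde carbon is C-1 by definition.
This places an ethyl group at C-4; a methyl group at C-7.
Substituent prefixes are cited in alphabetical order (multiplying prefixes like di-/tri- are ignored for ordering).
Putting it together: 4-ethyl-7-methylnonanal.

4-ethyl-7-methylnonanal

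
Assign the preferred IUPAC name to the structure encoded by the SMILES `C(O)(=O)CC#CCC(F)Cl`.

6-chloro-6-fluorohex-3-ynoic acid

The longest carbon chain that includes the –COOH group and the multiple bond has 6 carbons, so the parent hydride is hexane.
The highest-priority functional group is a carboxylic acid (terminal –COOH), so the name ends in -oic acid.
There is one C≡C triple bond, indicated by the ending -yne.
Choose the numbering such that the carboxylic acid carbon is C-1 by definition.
That gives the triple bond between C-3 and C-4; a chloro group at C-6; a fluoro group at C-6.
Substituent prefixes are cited in alphabetical order (multiplying prefixes like di-/tri- are ignored for ordering).
The name is 6-chloro-6-fluorohex-3-ynoic acid.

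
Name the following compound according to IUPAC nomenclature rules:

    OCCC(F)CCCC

The longest chain bearing the –OH group is 7 carbons long (heptane).
An alcohol (–OH) is the principal characteristic group, giving the suffix -ol.
Choose the numbering such that numbering from this end puts the hydroxyl group at C-1 rather than C-7.
That gives the hydroxyl at C-1; a fluoro group at C-3.
Assembling the pieces gives 3-fluoroheptan-1-ol.

3-fluoroheptan-1-ol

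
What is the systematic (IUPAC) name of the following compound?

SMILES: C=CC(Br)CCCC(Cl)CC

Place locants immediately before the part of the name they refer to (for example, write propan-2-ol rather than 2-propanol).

Counting along the main chain through the multiple bond gives 9 carbons: the parent is nonane.
The chain contains a C=C double bond, so the unsaturation ending is -ene.
Number the chain so that numbering from this end puts the double bond at C-1 rather than C-8.
This places the double bond between C-1 and C-2; a bromo group at C-3; a chloro group at C-7.
The substituents are ordered alphabetically, ignoring any di-/tri- multipliers.
Putting it together: 3-bromo-7-chloronon-1-ene.

3-bromo-7-chloronon-1-ene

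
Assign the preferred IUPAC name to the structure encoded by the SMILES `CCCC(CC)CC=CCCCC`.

8-ethylundec-5-ene

Counting along the main chain through the multiple bond gives 11 carbons: the parent is undecane.
The chain contains a C=C double bond, so the unsaturation ending is -ene.
The numbering direction is chosen so that numbering from this end puts the double bond at C-5 rather than C-6.
This places the double bond between C-5 and C-6; an ethyl group at C-8.
Assembling the pieces gives 8-ethylundec-5-ene.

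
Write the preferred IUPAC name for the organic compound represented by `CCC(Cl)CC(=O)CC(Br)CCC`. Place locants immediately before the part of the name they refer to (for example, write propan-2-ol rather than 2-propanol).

7-bromo-3-chlorodecan-5-one

Counting along the main chain through the carbonyl gives 10 carbons: the parent is decane.
The highest-priority functional group is a ketone (C=O on an internal carbon), so the name ends in -one.
The numbering direction is chosen so that numbering from this end puts the carbonyl group at C-5 rather than C-6.
This places the carbonyl at C-5; a bromo group at C-7; a chloro group at C-3.
The substituents are ordered alphabetically, ignoring any di-/tri- multipliers.
Putting it together: 7-bromo-3-chlorodecan-5-one.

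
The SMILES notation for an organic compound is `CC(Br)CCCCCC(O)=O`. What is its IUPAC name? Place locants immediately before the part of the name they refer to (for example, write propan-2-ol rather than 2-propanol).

The longest carbon chain that includes the –COOH group has 8 carbons, so the parent hydride is octane.
The highest-priority functional group is a carboxylic acid (terminal –COOH), so the name ends in -oic acid.
Number the chain so that the carboxylic acid carbon is C-1 by definition.
With this numbering: a bromo group at C-7.
The name is 7-bromooctanoic acid.

7-bromooctanoic acid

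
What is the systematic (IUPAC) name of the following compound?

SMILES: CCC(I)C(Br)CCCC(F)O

5-bromo-1-fluoro-6-iodooctan-1-ol

The longest carbon chain that includes the –OH group has 8 carbons, so the parent hydride is octane.
The principal characteristic group is an alcohol (–OH), named with the suffix -ol.
Choose the numbering such that numbering from this end puts the hydroxyl group at C-1 rather than C-8.
With this numbering: the hydroxyl at C-1; a bromo group at C-5; a fluoro group at C-1; an iodo group at C-6.
Substituent prefixes are cited in alphabetical order (multiplying prefixes like di-/tri- are ignored for ordering).
The name is 5-bromo-1-fluoro-6-iodooctan-1-ol.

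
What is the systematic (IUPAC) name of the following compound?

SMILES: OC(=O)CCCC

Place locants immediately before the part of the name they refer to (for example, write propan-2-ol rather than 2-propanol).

The longest chain bearing the –COOH group is 5 carbons long (pentane).
The highest-priority functional group is a carboxylic acid (terminal –COOH), so the name ends in -oic acid.
Choose the numbering such that the carboxylic acid carbon is C-1 by definition.
Putting it together: pentanoic acid.

pentanoic acid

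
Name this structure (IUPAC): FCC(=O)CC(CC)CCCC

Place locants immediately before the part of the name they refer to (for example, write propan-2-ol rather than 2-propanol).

The longest chain bearing the carbonyl is 8 carbons long (octane).
The principal characteristic group is a ketone (C=O on an internal carbon), named with the suffix -one.
The numbering direction is chosen so that numbering from this end puts the carbonyl group at C-2 rather than C-7.
This places the carbonyl at C-2; an ethyl group at C-4; a fluoro group at C-1.
The substituents are ordered alphabetically, ignoring any di-/tri- multipliers.
Putting it together: 4-ethyl-1-fluorooctan-2-one.

4-ethyl-1-fluorooctan-2-one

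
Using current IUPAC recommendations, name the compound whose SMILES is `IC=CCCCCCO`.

The longest carbon chain that includes the –OH group and the multiple bond has 7 carbons, so the parent hydride is heptane.
The principal characteristic group is an alcohol (–OH), named with the suffix -ol.
The chain contains a C=C double bond, so the unsaturation ending is -ene.
Number the chain so that numbering from this end puts the hydroxyl group at C-1 rather than C-7.
That gives the hydroxyl at C-1; the double bond between C-6 and C-7; an iodo group at C-7.
Assembling the pieces gives 7-iodohept-6-en-1-ol.

7-iodohept-6-en-1-ol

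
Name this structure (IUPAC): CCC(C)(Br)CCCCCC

3-bromo-3-methylnonane

The parent chain contains 9 carbons (nonane).
Number the chain so that the substituent locant set {3,3} is lower than {7,7} at the first point of difference.
That gives a bromo group at C-3; a methyl group at C-3.
Substituent prefixes are cited in alphabetical order (multiplying prefixes like di-/tri- are ignored for ordering).
The name is 3-bromo-3-methylnonane.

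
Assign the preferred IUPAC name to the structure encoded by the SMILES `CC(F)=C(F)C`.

2,3-difluorobut-2-ene

The longest chain bearing the multiple bond is 4 carbons long (butane).
A C=C double bond in the chain gives the infix -ene-.
Numbering from either end gives identical locants here.
With this numbering: the double bond between C-2 and C-3; fluoro groups at C-2 and C-3.
Putting it together: 2,3-difluorobut-2-ene.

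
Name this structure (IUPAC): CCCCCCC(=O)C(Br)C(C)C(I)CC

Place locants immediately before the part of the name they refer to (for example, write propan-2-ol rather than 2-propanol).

5-bromo-3-iodo-4-methyldodecan-6-one

The longest chain bearing the carbonyl is 12 carbons long (dodecane).
The principal characteristic group is a ketone (C=O on an internal carbon), named with the suffix -one.
Number the chain so that numbering from this end puts the carbonyl group at C-6 rather than C-7.
That gives the carbonyl at C-6; a bromo group at C-5; an iodo group at C-3; a methyl group at C-4.
Substituent prefixes are cited in alphabetical order (multiplying prefixes like di-/tri- are ignored for ordering).
Assembling the pieces gives 5-bromo-3-iodo-4-methyldodecan-6-one.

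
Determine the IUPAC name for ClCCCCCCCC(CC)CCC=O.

The longest chain bearing the –CHO group is 11 carbons long (undecane).
The highest-priority functional group is an aldehyde (terminal –CHO), so the name ends in -al.
Choose the numbering such that the aldehyde carbon is C-1 by definition.
This places a chloro group at C-11; an ethyl group at C-4.
Substituent prefixes are cited in alphabetical order (multiplying prefixes like di-/tri- are ignored for ordering).
Assembling the pieces gives 11-chloro-4-ethylundecanal.

11-chloro-4-ethylundecanal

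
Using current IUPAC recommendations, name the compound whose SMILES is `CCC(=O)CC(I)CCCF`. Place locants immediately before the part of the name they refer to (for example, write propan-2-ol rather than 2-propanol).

The longest carbon chain that includes the carbonyl has 8 carbons, so the parent hydride is octane.
The highest-priority functional group is a ketone (C=O on an internal carbon), so the name ends in -one.
The numbering direction is chosen so that numbering from this end puts the carbonyl group at C-3 rather than C-6.
With this numbering: the carbonyl at C-3; a fluoro group at C-8; an iodo group at C-5.
The substituents are ordered alphabetically, ignoring any di-/tri- multipliers.
Putting it together: 8-fluoro-5-iodooctan-3-one.

8-fluoro-5-iodooctan-3-one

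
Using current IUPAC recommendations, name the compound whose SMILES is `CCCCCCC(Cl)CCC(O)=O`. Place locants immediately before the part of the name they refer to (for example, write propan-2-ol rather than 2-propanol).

The longest chain bearing the –COOH group is 10 carbons long (decane).
A carboxylic acid (terminal –COOH) is the principal characteristic group, giving the suffix -oic acid.
Choose the numbering such that the carboxylic acid carbon is C-1 by definition.
This places a chloro group at C-4.
Assembling the pieces gives 4-chlorodecanoic acid.

4-chlorodecanoic acid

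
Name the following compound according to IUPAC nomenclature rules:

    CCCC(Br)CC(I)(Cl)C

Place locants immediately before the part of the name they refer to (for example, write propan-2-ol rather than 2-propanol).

The parent chain contains 7 carbons (heptane).
The numbering direction is chosen so that the substituent locant set {2,2,4} is lower than {4,6,6} at the first point of difference.
With this numbering: a bromo group at C-4; a chloro group at C-2; an iodo group at C-2.
The substituents are ordered alphabetically, ignoring any di-/tri- multipliers.
The name is 4-bromo-2-chloro-2-iodoheptane.

4-bromo-2-chloro-2-iodoheptane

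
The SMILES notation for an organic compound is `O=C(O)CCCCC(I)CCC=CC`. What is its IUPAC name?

Counting along the main chain through the –COOH group and the multiple bond gives 11 carbons: the parent is undecane.
The highest-priority functional group is a carboxylic acid (terminal –COOH), so the name ends in -oic acid.
There is one C=C double bond, indicated by the ending -ene.
Choose the numbering such that the carboxylic acid carbon is C-1 by definition.
This places the double bond between C-9 and C-10; an iodo group at C-6.
Assembling the pieces gives 6-iodoundec-9-enoic acid.

6-iodoundec-9-enoic acid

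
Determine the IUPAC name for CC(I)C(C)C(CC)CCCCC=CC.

The longest carbon chain that includes the multiple bond has 11 carbons, so the parent hydride is undecane.
There is one C=C double bond, indicated by the ending -ene.
Choose the numbering such that numbering from this end puts the double bond at C-2 rather than C-9.
This places the double bond between C-2 and C-3; an ethyl group at C-8; an iodo group at C-10; a methyl group at C-9.
The substituents are ordered alphabetically, ignoring any di-/tri- multipliers.
Putting it together: 8-ethyl-10-iodo-9-methylundec-2-ene.

8-ethyl-10-iodo-9-methylundec-2-ene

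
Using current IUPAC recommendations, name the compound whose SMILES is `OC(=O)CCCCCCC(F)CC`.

8-fluorodecanoic acid

The longest carbon chain that includes the –COOH group has 10 carbons, so the parent hydride is decane.
The highest-priority functional group is a carboxylic acid (terminal –COOH), so the name ends in -oic acid.
Choose the numbering such that the carboxylic acid carbon is C-1 by definition.
This places a fluoro group at C-8.
The name is 8-fluorodecanoic acid.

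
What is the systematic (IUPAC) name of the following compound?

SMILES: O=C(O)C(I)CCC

The longest carbon chain that includes the –COOH group has 5 carbons, so the parent hydride is pentane.
The principal characteristic group is a carboxylic acid (terminal –COOH), named with the suffix -oic acid.
Choose the numbering such that the carboxylic acid carbon is C-1 by definition.
With this numbering: an iodo group at C-2.
Assembling the pieces gives 2-iodopentanoic acid.

2-iodopentanoic acid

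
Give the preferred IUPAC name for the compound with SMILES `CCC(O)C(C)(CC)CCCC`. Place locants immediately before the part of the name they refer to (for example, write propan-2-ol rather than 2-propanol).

Counting along the main chain through the –OH group gives 8 carbons: the parent is octane.
The highest-priority functional group is an alcohol (–OH), so the name ends in -ol.
Choose the numbering such that numbering from this end puts the hydroxyl group at C-3 rather than C-6.
With this numbering: the hydroxyl at C-3; an ethyl group at C-4; a methyl group at C-4.
The substituents are ordered alphabetically, ignoring any di-/tri- multipliers.
The name is 4-ethyl-4-methyloctan-3-ol.

4-ethyl-4-methyloctan-3-ol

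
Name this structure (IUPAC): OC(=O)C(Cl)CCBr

4-bromo-2-chlorobutanoic acid

The longest chain bearing the –COOH group is 4 carbons long (butane).
The highest-priority functional group is a carboxylic acid (terminal –COOH), so the name ends in -oic acid.
Choose the numbering such that the carboxylic acid carbon is C-1 by definition.
This places a bromo group at C-4; a chloro group at C-2.
Substituent prefixes are cited in alphabetical order (multiplying prefixes like di-/tri- are ignored for ordering).
Putting it together: 4-bromo-2-chlorobutanoic acid.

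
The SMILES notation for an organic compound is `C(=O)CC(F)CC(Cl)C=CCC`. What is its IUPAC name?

The longest chain bearing the –CHO group and the multiple bond is 9 carbons long (nonane).
An aldehyde (terminal –CHO) is the principal characteristic group, giving the suffix -al.
There is one C=C double bond, indicated by the ending -ene.
The numbering direction is chosen so that the aldehyde carbon is C-1 by definition.
This places the double bond between C-6 and C-7; a chloro group at C-5; a fluoro group at C-3.
Prefixes are listed alphabetically: chloro, fluoro.
Putting it together: 5-chloro-3-fluoronon-6-enal.

5-chloro-3-fluoronon-6-enal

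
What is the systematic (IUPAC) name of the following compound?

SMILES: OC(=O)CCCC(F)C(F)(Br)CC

The longest carbon chain that includes the –COOH group has 8 carbons, so the parent hydride is octane.
The principal characteristic group is a carboxylic acid (terminal –COOH), named with the suffix -oic acid.
Number the chain so that the carboxylic acid carbon is C-1 by definition.
With this numbering: a bromo group at C-6; fluoro groups at C-5 and C-6.
Substituent prefixes are cited in alphabetical order (multiplying prefixes like di-/tri- are ignored for ordering).
The name is 6-bromo-5,6-difluorooctanoic acid.

6-bromo-5,6-difluorooctanoic acid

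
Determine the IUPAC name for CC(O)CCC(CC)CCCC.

Counting along the main chain through the –OH group gives 9 carbons: the parent is nonane.
An alcohol (–OH) is the principal characteristic group, giving the suffix -ol.
The numbering direction is chosen so that numbering from this end puts the hydroxyl group at C-2 rather than C-8.
With this numbering: the hydroxyl at C-2; an ethyl group at C-5.
Putting it together: 5-ethylnonan-2-ol.

5-ethylnonan-2-ol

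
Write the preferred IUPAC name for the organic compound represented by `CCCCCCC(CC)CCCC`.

The longest carbon chain is 11 atoms: the parent is undecane.
Choose the numbering such that the substituent locant set {5} is lower than {7} at the first point of difference.
With this numbering: an ethyl group at C-5.
Putting it together: 5-ethylundecane.

5-ethylundecane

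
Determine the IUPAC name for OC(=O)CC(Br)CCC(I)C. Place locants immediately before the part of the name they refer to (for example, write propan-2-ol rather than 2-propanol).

3-bromo-6-iodoheptanoic acid

The longest chain bearing the –COOH group is 7 carbons long (heptane).
The principal characteristic group is a carboxylic acid (terminal –COOH), named with the suffix -oic acid.
Number the chain so that the carboxylic acid carbon is C-1 by definition.
That gives a bromo group at C-3; an iodo group at C-6.
Substituent prefixes are cited in alphabetical order (multiplying prefixes like di-/tri- are ignored for ordering).
The name is 3-bromo-6-iodoheptanoic acid.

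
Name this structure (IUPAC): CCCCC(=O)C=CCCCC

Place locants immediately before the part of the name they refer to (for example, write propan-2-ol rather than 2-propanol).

The longest chain bearing the carbonyl and the multiple bond is 11 carbons long (undecane).
The highest-priority functional group is a ketone (C=O on an internal carbon), so the name ends in -one.
A C=C double bond in the chain gives the infix -ene-.
Choose the numbering such that numbering from this end puts the carbonyl group at C-5 rather than C-7.
That gives the carbonyl at C-5; the double bond between C-6 and C-7.
Putting it together: undec-6-en-5-one.

undec-6-en-5-one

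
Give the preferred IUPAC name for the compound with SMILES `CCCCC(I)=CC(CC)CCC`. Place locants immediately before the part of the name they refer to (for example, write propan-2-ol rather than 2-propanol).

Counting along the main chain through the multiple bond gives 10 carbons: the parent is decane.
A C=C double bond in the chain gives the infix -ene-.
Number the chain so that the substituent locant set {4,6} is lower than {5,7} at the first point of difference.
With this numbering: the double bond between C-5 and C-6; an ethyl group at C-4; an iodo group at C-6.
Substituent prefixes are cited in alphabetical order (multiplying prefixes like di-/tri- are ignored for ordering).
Putting it together: 4-ethyl-6-iododec-5-ene.

4-ethyl-6-iododec-5-ene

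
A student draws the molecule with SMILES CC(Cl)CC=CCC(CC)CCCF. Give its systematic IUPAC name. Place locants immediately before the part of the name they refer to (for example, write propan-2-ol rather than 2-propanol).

The longest chain bearing the multiple bond is 10 carbons long (decane).
A C=C double bond in the chain gives the infix -ene-.
Choose the numbering such that numbering from this end puts the double bond at C-4 rather than C-6.
This places the double bond between C-4 and C-5; a chloro group at C-2; an ethyl group at C-7; a fluoro group at C-10.
Substituent prefixes are cited in alphabetical order (multiplying prefixes like di-/tri- are ignored for ordering).
The name is 2-chloro-7-ethyl-10-fluorodec-4-ene.

2-chloro-7-ethyl-10-fluorodec-4-ene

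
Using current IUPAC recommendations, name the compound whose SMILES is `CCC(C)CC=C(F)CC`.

The longest chain bearing the multiple bond is 8 carbons long (octane).
A C=C double bond in the chain gives the infix -ene-.
The numbering direction is chosen so that numbering from this end puts the double bond at C-3 rather than C-5.
This places the double bond between C-3 and C-4; a fluoro group at C-3; a methyl group at C-6.
Prefixes are listed alphabetically: fluoro, methyl.
Putting it together: 3-fluoro-6-methyloct-3-ene.

3-fluoro-6-methyloct-3-ene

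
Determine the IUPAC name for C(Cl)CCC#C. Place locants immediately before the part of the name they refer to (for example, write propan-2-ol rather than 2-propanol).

5-chloropent-1-yne

Counting along the main chain through the multiple bond gives 5 carbons: the parent is pentane.
There is one C≡C triple bond, indicated by the ending -yne.
The numbering direction is chosen so that numbering from this end puts the triple bond at C-1 rather than C-4.
This places the triple bond between C-1 and C-2; a chloro group at C-5.
Putting it together: 5-chloropent-1-yne.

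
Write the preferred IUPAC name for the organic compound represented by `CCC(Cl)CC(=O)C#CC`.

6-chlorooct-2-yn-4-one

The longest chain bearing the carbonyl and the multiple bond is 8 carbons long (octane).
The principal characteristic group is a ketone (C=O on an internal carbon), named with the suffix -one.
There is one C≡C triple bond, indicated by the ending -yne.
Number the chain so that numbering from this end puts the carbonyl group at C-4 rather than C-5.
This places the carbonyl at C-4; the triple bond between C-2 and C-3; a chloro group at C-6.
Putting it together: 6-chlorooct-2-yn-4-one.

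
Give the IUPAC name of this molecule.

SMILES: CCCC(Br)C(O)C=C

4-bromohept-1-en-3-ol

The longest chain bearing the –OH group and the multiple bond is 7 carbons long (heptane).
The principal characteristic group is an alcohol (–OH), named with the suffix -ol.
A C=C double bond in the chain gives the infix -ene-.
Choose the numbering such that numbering from this end puts the hydroxyl group at C-3 rather than C-5.
That gives the hydroxyl at C-3; the double bond between C-1 and C-2; a bromo group at C-4.
Putting it together: 4-bromohept-1-en-3-ol.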